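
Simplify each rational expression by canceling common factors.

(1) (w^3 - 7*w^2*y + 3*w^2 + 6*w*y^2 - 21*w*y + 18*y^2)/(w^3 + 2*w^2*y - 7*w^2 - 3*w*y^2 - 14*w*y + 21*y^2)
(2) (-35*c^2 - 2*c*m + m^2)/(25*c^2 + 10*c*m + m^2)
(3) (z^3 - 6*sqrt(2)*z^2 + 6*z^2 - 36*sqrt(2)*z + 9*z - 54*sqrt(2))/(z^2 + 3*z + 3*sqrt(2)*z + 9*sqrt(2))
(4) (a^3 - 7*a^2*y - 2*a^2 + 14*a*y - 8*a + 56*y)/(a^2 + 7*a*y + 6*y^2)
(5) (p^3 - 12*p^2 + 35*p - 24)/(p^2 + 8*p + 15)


(1) = (w^2 - 6*w*y + 3*w - 18*y)/(w^2 + 3*w*y - 7*w - 21*y)
(2) = (-7*c + m)/(5*c + m)
(3) = (z^2 + z*(3 - 6*sqrt(2)) - 18*sqrt(2))/(z + 3*sqrt(2))
(4) = (a^3 - 7*a^2*y - 2*a^2 + 14*a*y - 8*a + 56*y)/(a^2 + 7*a*y + 6*y^2)
(5) = (p^3 - 12*p^2 + 35*p - 24)/(p^2 + 8*p + 15)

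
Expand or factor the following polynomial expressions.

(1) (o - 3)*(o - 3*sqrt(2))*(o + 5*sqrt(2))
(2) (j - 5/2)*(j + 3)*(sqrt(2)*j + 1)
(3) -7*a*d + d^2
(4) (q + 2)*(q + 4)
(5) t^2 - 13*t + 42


(1) = o^3 - 3*o^2 + 2*sqrt(2)*o^2 - 30*o - 6*sqrt(2)*o + 90
(2) = sqrt(2)*j^3 + sqrt(2)*j^2/2 + j^2 - 15*sqrt(2)*j/2 + j/2 - 15/2
(3) = d*(-7*a + d)
(4) = q^2 + 6*q + 8
(5) = (t - 7)*(t - 6)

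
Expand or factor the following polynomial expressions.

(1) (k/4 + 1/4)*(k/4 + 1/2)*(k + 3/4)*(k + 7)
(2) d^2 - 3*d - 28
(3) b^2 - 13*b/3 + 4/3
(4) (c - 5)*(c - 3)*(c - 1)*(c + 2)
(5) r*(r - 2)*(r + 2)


(1) = k^4/16 + 43*k^3/64 + 61*k^2/32 + 125*k/64 + 21/32
(2) = (d - 7)*(d + 4)
(3) = (b - 4)*(b - 1/3)
(4) = c^4 - 7*c^3 + 5*c^2 + 31*c - 30
(5) = r^3 - 4*r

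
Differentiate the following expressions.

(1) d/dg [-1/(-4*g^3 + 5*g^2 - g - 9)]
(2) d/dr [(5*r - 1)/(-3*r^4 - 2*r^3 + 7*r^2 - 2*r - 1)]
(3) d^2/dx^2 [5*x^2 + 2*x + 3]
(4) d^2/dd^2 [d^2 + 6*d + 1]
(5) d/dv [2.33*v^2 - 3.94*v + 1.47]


(1) = (-12*g^2 + 10*g - 1)/(4*g^3 - 5*g^2 + g + 9)^2
(2) = (45*r^4 + 8*r^3 - 41*r^2 + 14*r - 7)/(9*r^8 + 12*r^7 - 38*r^6 - 16*r^5 + 63*r^4 - 24*r^3 - 10*r^2 + 4*r + 1)
(3) = 10
(4) = 2
(5) = 4.66*v - 3.94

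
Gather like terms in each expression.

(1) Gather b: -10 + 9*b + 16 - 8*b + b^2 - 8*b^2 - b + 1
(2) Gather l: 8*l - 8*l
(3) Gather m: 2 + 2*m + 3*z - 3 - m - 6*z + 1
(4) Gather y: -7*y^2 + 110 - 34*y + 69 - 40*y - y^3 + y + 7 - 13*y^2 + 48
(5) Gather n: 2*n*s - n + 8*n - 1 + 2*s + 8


(1) = 7 - 7*b^2
(2) = 0
(3) = m - 3*z
(4) = -y^3 - 20*y^2 - 73*y + 234
(5) = n*(2*s + 7) + 2*s + 7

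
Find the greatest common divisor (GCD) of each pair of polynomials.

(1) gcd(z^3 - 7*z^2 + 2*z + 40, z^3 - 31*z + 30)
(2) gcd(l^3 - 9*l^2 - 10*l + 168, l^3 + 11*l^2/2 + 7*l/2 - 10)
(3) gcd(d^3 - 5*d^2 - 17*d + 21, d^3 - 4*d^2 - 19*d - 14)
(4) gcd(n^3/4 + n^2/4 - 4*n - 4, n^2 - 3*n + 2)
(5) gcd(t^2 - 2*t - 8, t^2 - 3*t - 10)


(1) = z - 5
(2) = l + 4
(3) = d - 7
(4) = gcd((n/4 + 1)*(n - 4)*(n + 1), (n - 2)*(n - 1)) = 1
(5) = t + 2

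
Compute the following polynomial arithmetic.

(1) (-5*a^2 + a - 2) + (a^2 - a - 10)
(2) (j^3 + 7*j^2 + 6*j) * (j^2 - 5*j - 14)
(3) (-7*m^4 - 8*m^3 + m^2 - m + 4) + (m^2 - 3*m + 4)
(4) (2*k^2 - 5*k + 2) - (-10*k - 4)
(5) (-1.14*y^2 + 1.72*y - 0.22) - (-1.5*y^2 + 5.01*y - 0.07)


(1) = -4*a^2 - 12
(2) = j^5 + 2*j^4 - 43*j^3 - 128*j^2 - 84*j
(3) = -7*m^4 - 8*m^3 + 2*m^2 - 4*m + 8
(4) = 2*k^2 + 5*k + 6
(5) = 0.36*y^2 - 3.29*y - 0.15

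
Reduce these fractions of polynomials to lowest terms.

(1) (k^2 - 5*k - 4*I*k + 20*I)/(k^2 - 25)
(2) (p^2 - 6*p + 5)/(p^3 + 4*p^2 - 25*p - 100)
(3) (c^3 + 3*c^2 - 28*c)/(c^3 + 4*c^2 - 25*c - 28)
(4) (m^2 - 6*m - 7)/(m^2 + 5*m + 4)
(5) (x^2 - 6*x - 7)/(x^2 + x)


(1) = (k - 4*I)/(k + 5)
(2) = (p - 1)/(p^2 + 9*p + 20)
(3) = c/(c + 1)
(4) = (m - 7)/(m + 4)
(5) = (x - 7)/x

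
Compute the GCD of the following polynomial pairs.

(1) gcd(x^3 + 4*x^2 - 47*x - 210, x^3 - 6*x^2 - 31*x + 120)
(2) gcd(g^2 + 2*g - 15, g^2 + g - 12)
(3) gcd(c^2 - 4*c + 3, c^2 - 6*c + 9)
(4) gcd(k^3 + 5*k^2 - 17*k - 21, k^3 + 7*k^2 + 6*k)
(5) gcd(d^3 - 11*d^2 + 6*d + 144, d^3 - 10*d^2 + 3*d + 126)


(1) = gcd((x - 7)*(x + 5)*(x + 6), (x - 8)*(x - 3)*(x + 5)) = x + 5
(2) = g - 3
(3) = gcd((c - 3)*(c - 1), (c - 3)^2) = c - 3
(4) = k + 1
(5) = d^2 - 3*d - 18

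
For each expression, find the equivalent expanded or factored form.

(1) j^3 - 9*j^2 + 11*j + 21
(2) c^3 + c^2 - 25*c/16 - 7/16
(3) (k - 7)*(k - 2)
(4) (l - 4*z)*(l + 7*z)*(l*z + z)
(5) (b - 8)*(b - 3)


(1) = (j - 7)*(j - 3)*(j + 1)
(2) = (c - 1)*(c + 1/4)*(c + 7/4)
(3) = k^2 - 9*k + 14
(4) = l^3*z + 3*l^2*z^2 + l^2*z - 28*l*z^3 + 3*l*z^2 - 28*z^3
(5) = b^2 - 11*b + 24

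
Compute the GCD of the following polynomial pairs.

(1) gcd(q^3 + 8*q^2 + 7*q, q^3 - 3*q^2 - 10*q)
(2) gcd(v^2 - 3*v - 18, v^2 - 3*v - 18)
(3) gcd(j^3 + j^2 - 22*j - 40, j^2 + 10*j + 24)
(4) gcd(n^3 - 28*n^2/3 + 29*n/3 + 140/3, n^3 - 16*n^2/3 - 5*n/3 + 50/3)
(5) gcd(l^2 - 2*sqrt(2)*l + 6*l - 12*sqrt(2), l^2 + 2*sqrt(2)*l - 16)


(1) = gcd(q*(q + 1)*(q + 7), q*(q - 5)*(q + 2)) = q
(2) = v^2 - 3*v - 18
(3) = gcd((j - 5)*(j + 2)*(j + 4), (j + 4)*(j + 6)) = j + 4
(4) = gcd((n - 7)*(n - 4)*(n + 5/3), (n - 5)*(n - 2)*(n + 5/3)) = n + 5/3
(5) = l - 2*sqrt(2)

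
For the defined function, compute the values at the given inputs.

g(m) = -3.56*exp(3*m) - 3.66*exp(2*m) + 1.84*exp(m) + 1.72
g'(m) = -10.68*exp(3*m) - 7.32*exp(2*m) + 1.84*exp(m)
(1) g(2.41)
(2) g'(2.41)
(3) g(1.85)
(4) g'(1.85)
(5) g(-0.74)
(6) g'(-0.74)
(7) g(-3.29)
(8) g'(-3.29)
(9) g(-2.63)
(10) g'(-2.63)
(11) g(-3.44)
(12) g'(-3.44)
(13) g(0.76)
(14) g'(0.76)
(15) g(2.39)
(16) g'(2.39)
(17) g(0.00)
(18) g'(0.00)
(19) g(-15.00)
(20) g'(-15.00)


(1) = -5345.10
(2) = -15627.71
(3) = -1050.38
(4) = -3031.67
(5) = 1.38
(6) = -1.95
(7) = 1.78
(8) = 0.06
(9) = 1.83
(10) = 0.09
(11) = 1.78
(12) = 0.05
(13) = -45.88
(14) = -133.95
(15) = -5041.57
(16) = -14734.10
(17) = -3.66
(18) = -16.16
(19) = 1.72
(20) = 0.00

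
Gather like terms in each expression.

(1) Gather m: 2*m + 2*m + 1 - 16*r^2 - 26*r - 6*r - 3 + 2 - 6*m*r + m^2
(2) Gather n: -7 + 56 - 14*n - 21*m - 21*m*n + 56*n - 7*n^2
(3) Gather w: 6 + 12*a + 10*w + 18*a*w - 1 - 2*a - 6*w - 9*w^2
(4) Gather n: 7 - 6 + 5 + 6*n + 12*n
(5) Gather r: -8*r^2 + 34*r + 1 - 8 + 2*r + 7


(1) = m^2 + m*(4 - 6*r) - 16*r^2 - 32*r
(2) = -21*m - 7*n^2 + n*(42 - 21*m) + 49
(3) = 10*a - 9*w^2 + w*(18*a + 4) + 5
(4) = 18*n + 6
(5) = -8*r^2 + 36*r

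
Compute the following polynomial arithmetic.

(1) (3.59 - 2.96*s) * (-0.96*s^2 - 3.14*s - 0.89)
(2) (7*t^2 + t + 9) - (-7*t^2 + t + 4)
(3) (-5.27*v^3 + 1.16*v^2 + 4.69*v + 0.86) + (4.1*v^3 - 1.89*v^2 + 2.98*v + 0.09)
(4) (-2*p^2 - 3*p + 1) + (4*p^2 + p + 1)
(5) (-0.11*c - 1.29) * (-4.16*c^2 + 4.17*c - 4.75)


(1) = 2.8416*s^3 + 5.848*s^2 - 8.6382*s - 3.1951
(2) = 14*t^2 + 5
(3) = -1.17*v^3 - 0.73*v^2 + 7.67*v + 0.95
(4) = 2*p^2 - 2*p + 2
(5) = 0.4576*c^3 + 4.9077*c^2 - 4.8568*c + 6.1275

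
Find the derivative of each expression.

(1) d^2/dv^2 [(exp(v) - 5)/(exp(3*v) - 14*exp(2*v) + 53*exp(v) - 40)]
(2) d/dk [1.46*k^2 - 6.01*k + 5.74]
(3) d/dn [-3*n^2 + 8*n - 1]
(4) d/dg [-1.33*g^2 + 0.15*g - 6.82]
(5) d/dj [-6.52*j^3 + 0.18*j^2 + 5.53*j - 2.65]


(1) = (4*exp(3*v) - 27*exp(2*v) + 49*exp(v) + 72)*exp(v)/(exp(6*v) - 27*exp(5*v) + 267*exp(4*v) - 1161*exp(3*v) + 2136*exp(2*v) - 1728*exp(v) + 512)
(2) = 2.92*k - 6.01
(3) = 8 - 6*n
(4) = 0.15 - 2.66*g
(5) = -19.56*j^2 + 0.36*j + 5.53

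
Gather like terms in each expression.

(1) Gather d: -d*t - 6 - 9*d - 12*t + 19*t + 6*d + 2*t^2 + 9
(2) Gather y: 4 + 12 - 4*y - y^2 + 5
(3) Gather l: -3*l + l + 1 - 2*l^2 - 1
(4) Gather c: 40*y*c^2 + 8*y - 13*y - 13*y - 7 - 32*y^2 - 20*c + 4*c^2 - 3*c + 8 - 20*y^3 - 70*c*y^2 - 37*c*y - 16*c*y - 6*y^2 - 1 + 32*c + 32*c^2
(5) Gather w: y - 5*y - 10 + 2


(1) = d*(-t - 3) + 2*t^2 + 7*t + 3
(2) = -y^2 - 4*y + 21
(3) = -2*l^2 - 2*l
(4) = c^2*(40*y + 36) + c*(-70*y^2 - 53*y + 9) - 20*y^3 - 38*y^2 - 18*y
(5) = -4*y - 8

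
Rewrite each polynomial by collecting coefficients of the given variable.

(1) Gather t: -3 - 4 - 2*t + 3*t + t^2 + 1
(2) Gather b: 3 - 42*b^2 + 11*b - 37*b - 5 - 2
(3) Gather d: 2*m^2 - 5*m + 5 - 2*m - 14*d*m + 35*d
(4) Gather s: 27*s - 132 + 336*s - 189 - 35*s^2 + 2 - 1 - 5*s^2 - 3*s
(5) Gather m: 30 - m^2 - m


(1) = t^2 + t - 6
(2) = -42*b^2 - 26*b - 4
(3) = d*(35 - 14*m) + 2*m^2 - 7*m + 5
(4) = -40*s^2 + 360*s - 320
(5) = -m^2 - m + 30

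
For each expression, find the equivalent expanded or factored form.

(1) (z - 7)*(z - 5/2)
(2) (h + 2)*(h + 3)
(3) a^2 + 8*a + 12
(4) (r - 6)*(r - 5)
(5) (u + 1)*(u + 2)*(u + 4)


(1) = z^2 - 19*z/2 + 35/2
(2) = h^2 + 5*h + 6
(3) = (a + 2)*(a + 6)
(4) = r^2 - 11*r + 30
(5) = u^3 + 7*u^2 + 14*u + 8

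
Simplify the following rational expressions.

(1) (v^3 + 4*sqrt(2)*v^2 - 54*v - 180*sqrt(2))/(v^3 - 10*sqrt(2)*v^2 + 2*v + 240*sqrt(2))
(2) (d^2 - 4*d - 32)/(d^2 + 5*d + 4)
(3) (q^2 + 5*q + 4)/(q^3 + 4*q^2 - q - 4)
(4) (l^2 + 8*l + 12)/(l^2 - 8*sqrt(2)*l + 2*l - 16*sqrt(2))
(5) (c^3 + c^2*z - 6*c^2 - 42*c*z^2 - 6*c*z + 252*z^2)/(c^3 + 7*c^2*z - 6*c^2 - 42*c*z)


(1) = (v + 6*sqrt(2))/(v - 8*sqrt(2))
(2) = (d - 8)/(d + 1)
(3) = 1/(q - 1)
(4) = (l + 6)/(l - 8*sqrt(2))
(5) = (c - 6*z)/c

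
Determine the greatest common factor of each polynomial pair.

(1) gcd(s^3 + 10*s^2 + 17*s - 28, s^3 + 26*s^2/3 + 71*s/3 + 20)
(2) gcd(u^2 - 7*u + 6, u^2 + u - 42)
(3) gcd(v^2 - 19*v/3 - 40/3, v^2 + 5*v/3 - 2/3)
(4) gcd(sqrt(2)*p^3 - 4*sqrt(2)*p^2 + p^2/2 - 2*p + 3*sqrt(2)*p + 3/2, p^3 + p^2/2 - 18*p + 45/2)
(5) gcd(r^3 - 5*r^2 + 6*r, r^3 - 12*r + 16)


(1) = gcd((s - 1)*(s + 4)*(s + 7), (s + 5/3)*(s + 3)*(s + 4)) = s + 4
(2) = gcd((u - 6)*(u - 1), (u - 6)*(u + 7)) = u - 6
(3) = gcd((v - 8)*(v + 5/3), (v - 1/3)*(v + 2)) = 1
(4) = gcd((p - 3)*(p - 1)*(sqrt(2)*p + 1/2), (p - 3)*(p - 3/2)*(p + 5)) = p - 3
(5) = gcd(r*(r - 3)*(r - 2), (r - 2)^2*(r + 4)) = r - 2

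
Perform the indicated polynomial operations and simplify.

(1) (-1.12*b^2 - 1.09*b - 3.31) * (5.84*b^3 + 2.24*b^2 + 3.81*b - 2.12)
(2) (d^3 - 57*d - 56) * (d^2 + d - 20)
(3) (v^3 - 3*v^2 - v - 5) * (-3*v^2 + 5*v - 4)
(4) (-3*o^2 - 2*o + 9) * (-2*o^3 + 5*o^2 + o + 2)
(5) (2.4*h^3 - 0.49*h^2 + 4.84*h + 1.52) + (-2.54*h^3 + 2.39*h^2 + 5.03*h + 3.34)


(1) = -6.5408*b^5 - 8.8744*b^4 - 26.0392*b^3 - 9.1929*b^2 - 10.3003*b + 7.0172
(2) = d^5 + d^4 - 77*d^3 - 113*d^2 + 1084*d + 1120
(3) = -3*v^5 + 14*v^4 - 16*v^3 + 22*v^2 - 21*v + 20
(4) = 6*o^5 - 11*o^4 - 31*o^3 + 37*o^2 + 5*o + 18
(5) = -0.14*h^3 + 1.9*h^2 + 9.87*h + 4.86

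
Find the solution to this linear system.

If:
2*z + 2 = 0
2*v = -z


Then:
v = 1/2
z = -1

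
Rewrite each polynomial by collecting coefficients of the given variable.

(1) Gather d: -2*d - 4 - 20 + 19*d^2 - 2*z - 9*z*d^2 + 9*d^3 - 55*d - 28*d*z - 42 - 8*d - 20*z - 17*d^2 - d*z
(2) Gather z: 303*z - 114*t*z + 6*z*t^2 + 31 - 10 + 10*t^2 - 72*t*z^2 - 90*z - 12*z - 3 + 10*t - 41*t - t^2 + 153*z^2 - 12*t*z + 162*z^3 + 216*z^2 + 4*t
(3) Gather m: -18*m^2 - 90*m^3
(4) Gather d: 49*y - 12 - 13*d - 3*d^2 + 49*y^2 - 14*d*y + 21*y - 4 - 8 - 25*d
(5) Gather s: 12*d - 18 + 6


(1) = 9*d^3 + d^2*(2 - 9*z) + d*(-29*z - 65) - 22*z - 66
(2) = 9*t^2 - 27*t + 162*z^3 + z^2*(369 - 72*t) + z*(6*t^2 - 126*t + 201) + 18
(3) = -90*m^3 - 18*m^2
(4) = -3*d^2 + d*(-14*y - 38) + 49*y^2 + 70*y - 24
(5) = 12*d - 12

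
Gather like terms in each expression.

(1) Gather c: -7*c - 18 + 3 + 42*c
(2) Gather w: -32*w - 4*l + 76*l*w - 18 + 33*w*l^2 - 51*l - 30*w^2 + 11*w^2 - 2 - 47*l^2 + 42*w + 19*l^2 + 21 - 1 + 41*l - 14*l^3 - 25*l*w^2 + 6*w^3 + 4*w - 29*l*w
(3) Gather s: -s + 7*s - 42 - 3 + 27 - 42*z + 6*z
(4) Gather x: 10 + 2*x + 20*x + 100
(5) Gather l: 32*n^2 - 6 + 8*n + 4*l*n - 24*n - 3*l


(1) = 35*c - 15
(2) = -14*l^3 - 28*l^2 - 14*l + 6*w^3 + w^2*(-25*l - 19) + w*(33*l^2 + 47*l + 14)
(3) = 6*s - 36*z - 18
(4) = 22*x + 110
(5) = l*(4*n - 3) + 32*n^2 - 16*n - 6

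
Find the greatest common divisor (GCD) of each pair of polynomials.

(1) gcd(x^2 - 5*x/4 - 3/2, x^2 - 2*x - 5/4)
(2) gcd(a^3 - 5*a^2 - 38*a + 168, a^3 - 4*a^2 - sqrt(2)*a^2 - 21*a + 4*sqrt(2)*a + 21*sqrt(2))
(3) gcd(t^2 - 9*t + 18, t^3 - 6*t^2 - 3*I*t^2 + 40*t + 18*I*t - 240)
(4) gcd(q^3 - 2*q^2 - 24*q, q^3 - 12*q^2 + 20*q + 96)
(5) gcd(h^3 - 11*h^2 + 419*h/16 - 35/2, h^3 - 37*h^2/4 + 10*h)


(1) = gcd((x - 2)*(x + 3/4), (x - 5/2)*(x + 1/2)) = 1
(2) = gcd((a - 7)*(a - 4)*(a + 6), (a - 7)*(a + 3)*(a - sqrt(2))) = a - 7
(3) = gcd((t - 6)*(t - 3), (t - 6)*(t - 8*I)*(t + 5*I)) = t - 6
(4) = q - 6
(5) = gcd((h - 8)*(h - 7/4)*(h - 5/4), h*(h - 8)*(h - 5/4)) = h^2 - 37*h/4 + 10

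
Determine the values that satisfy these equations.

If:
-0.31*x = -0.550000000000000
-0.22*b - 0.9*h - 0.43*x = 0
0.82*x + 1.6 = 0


Then:
No Solution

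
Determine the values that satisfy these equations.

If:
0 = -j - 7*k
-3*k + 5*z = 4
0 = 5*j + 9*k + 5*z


Then:
j = -28/23
k = 4/23
z = 104/115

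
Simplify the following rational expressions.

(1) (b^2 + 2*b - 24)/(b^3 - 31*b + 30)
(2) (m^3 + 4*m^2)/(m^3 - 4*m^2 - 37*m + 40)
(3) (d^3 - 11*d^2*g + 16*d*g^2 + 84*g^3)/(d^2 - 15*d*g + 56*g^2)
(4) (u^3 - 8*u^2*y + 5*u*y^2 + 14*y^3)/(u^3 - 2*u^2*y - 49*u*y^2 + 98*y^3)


(1) = (b - 4)/(b^2 - 6*b + 5)
(2) = (m^3 + 4*m^2)/(m^3 - 4*m^2 - 37*m + 40)
(3) = (d^2 - 4*d*g - 12*g^2)/(d - 8*g)
(4) = (u + y)/(u + 7*y)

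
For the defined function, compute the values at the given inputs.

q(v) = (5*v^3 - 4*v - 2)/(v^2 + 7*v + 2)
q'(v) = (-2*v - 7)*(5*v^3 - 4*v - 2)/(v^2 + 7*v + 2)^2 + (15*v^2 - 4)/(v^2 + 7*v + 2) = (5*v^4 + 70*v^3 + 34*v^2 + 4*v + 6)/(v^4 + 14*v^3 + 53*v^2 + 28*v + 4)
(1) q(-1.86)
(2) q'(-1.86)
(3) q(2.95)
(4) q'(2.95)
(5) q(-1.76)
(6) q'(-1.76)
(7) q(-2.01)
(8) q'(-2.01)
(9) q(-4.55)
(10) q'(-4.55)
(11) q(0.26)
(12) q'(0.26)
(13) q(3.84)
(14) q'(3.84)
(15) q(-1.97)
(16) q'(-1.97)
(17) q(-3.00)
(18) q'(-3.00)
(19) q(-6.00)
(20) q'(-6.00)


(1) = 3.54
(2) = -4.80
(3) = 3.65
(4) = 2.53
(5) = 3.08
(6) = -4.40
(7) = 4.30
(8) = -5.45
(9) = 49.72
(10) = -44.92
(11) = -0.76
(12) = 0.70
(13) = 6.09
(14) = 2.93
(15) = 4.09
(16) = -5.27
(17) = 12.50
(18) = -11.85
(19) = 264.50
(20) = -464.62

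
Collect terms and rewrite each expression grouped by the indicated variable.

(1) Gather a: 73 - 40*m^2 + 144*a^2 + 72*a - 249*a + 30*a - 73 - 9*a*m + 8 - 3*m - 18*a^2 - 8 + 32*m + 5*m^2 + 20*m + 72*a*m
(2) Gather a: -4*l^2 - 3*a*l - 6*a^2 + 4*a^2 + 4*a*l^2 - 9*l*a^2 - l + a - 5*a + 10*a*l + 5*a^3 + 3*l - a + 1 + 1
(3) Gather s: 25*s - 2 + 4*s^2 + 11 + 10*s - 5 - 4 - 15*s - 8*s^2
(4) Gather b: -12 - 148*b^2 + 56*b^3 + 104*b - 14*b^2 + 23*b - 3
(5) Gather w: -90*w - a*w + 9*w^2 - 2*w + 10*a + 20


(1) = 126*a^2 + a*(63*m - 147) - 35*m^2 + 49*m
(2) = 5*a^3 + a^2*(-9*l - 2) + a*(4*l^2 + 7*l - 5) - 4*l^2 + 2*l + 2
(3) = -4*s^2 + 20*s
(4) = 56*b^3 - 162*b^2 + 127*b - 15
(5) = 10*a + 9*w^2 + w*(-a - 92) + 20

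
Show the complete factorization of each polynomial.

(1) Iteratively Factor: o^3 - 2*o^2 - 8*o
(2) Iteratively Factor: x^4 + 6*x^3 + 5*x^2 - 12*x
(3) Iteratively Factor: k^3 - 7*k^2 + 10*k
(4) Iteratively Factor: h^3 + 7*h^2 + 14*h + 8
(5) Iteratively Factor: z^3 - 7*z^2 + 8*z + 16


(1) = (o)*(o^2 - 2*o - 8) = o*(o - 4)*(o + 2)
(2) = (x + 4)*(x^3 + 2*x^2 - 3*x) = (x + 3)*(x + 4)*(x^2 - x) = (x - 1)*(x + 3)*(x + 4)*(x)
(3) = (k - 5)*(k^2 - 2*k) = (k - 5)*(k - 2)*(k)
(4) = (h + 1)*(h^2 + 6*h + 8) = (h + 1)*(h + 4)*(h + 2)
(5) = (z - 4)*(z^2 - 3*z - 4) = (z - 4)^2*(z + 1)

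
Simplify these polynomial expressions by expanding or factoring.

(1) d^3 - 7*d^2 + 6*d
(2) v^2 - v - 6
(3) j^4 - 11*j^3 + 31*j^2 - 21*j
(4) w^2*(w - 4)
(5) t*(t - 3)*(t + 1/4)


(1) = d*(d - 6)*(d - 1)
(2) = (v - 3)*(v + 2)
(3) = j*(j - 7)*(j - 3)*(j - 1)
(4) = w^3 - 4*w^2
(5) = t^3 - 11*t^2/4 - 3*t/4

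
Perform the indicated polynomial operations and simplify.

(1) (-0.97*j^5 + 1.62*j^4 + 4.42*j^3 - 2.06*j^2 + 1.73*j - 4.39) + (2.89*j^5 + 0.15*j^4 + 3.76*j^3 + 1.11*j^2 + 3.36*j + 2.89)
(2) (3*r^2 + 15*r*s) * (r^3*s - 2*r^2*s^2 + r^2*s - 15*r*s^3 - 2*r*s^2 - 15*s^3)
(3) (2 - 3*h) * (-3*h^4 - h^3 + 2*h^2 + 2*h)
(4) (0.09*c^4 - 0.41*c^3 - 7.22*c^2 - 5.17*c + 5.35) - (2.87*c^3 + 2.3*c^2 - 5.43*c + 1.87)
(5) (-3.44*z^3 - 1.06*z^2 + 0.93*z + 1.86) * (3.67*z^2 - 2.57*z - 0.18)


(1) = 1.92*j^5 + 1.77*j^4 + 8.18*j^3 - 0.95*j^2 + 5.09*j - 1.5
(2) = 3*r^5*s + 9*r^4*s^2 + 3*r^4*s - 75*r^3*s^3 + 9*r^3*s^2 - 225*r^2*s^4 - 75*r^2*s^3 - 225*r*s^4
(3) = 9*h^5 - 3*h^4 - 8*h^3 - 2*h^2 + 4*h
(4) = 0.09*c^4 - 3.28*c^3 - 9.52*c^2 + 0.26*c + 3.48
(5) = -12.6248*z^5 + 4.9506*z^4 + 6.7565*z^3 + 4.6269*z^2 - 4.9476*z - 0.3348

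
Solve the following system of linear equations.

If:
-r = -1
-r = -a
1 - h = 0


Then:
a = 1
h = 1
r = 1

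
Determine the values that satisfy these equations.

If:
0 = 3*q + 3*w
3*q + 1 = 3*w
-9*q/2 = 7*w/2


Then:
No Solution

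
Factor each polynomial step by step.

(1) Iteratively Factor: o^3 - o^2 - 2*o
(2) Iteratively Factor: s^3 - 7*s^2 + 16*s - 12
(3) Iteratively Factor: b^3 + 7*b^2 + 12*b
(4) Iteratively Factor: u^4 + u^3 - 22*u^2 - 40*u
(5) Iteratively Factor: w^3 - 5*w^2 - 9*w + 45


(1) = (o + 1)*(o^2 - 2*o) = o*(o + 1)*(o - 2)
(2) = (s - 3)*(s^2 - 4*s + 4) = (s - 3)*(s - 2)*(s - 2)
(3) = (b + 3)*(b^2 + 4*b) = b*(b + 3)*(b + 4)
(4) = (u)*(u^3 + u^2 - 22*u - 40) = u*(u + 2)*(u^2 - u - 20) = u*(u - 5)*(u + 2)*(u + 4)
(5) = (w - 5)*(w^2 - 9) = (w - 5)*(w + 3)*(w - 3)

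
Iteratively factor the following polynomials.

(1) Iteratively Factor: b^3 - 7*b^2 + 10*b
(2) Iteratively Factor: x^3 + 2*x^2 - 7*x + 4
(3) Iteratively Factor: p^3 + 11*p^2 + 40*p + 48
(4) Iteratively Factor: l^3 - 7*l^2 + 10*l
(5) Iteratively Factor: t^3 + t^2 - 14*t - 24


(1) = (b)*(b^2 - 7*b + 10) = b*(b - 5)*(b - 2)
(2) = (x + 4)*(x^2 - 2*x + 1) = (x - 1)*(x + 4)*(x - 1)
(3) = (p + 4)*(p^2 + 7*p + 12) = (p + 3)*(p + 4)*(p + 4)
(4) = (l - 2)*(l^2 - 5*l) = (l - 5)*(l - 2)*(l)
(5) = (t + 3)*(t^2 - 2*t - 8) = (t + 2)*(t + 3)*(t - 4)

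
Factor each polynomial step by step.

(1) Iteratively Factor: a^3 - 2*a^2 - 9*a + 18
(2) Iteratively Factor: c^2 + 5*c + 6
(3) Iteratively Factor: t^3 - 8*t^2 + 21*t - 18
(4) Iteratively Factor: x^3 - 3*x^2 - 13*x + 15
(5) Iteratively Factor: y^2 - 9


(1) = (a - 2)*(a^2 - 9) = (a - 2)*(a + 3)*(a - 3)
(2) = (c + 2)*(c + 3)
(3) = (t - 2)*(t^2 - 6*t + 9) = (t - 3)*(t - 2)*(t - 3)
(4) = (x - 1)*(x^2 - 2*x - 15) = (x - 5)*(x - 1)*(x + 3)
(5) = (y - 3)*(y + 3)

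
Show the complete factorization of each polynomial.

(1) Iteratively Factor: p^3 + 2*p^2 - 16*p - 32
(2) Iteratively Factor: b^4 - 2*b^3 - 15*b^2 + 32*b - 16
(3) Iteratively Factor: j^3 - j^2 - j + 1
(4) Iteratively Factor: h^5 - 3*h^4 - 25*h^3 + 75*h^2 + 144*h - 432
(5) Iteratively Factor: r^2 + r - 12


(1) = (p - 4)*(p^2 + 6*p + 8) = (p - 4)*(p + 2)*(p + 4)
(2) = (b - 1)*(b^3 - b^2 - 16*b + 16) = (b - 1)*(b + 4)*(b^2 - 5*b + 4) = (b - 1)^2*(b + 4)*(b - 4)
(3) = (j + 1)*(j^2 - 2*j + 1) = (j - 1)*(j + 1)*(j - 1)
(4) = (h - 3)*(h^4 - 25*h^2 + 144) = (h - 3)*(h + 3)*(h^3 - 3*h^2 - 16*h + 48) = (h - 3)^2*(h + 3)*(h^2 - 16) = (h - 3)^2*(h + 3)*(h + 4)*(h - 4)
(5) = (r - 3)*(r + 4)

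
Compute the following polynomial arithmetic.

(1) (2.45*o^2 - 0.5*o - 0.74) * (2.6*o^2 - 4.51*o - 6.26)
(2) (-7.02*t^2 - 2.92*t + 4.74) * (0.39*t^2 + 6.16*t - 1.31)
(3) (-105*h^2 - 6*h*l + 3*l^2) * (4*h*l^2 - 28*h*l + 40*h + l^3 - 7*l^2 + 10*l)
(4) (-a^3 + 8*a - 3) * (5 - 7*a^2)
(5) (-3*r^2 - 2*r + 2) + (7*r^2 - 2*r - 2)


(1) = 6.37*o^4 - 12.3495*o^3 - 15.006*o^2 + 6.4674*o + 4.6324
(2) = -2.7378*t^4 - 44.382*t^3 - 6.9424*t^2 + 33.0236*t - 6.2094
(3) = -420*h^3*l^2 + 2940*h^3*l - 4200*h^3 - 129*h^2*l^3 + 903*h^2*l^2 - 1290*h^2*l + 6*h*l^4 - 42*h*l^3 + 60*h*l^2 + 3*l^5 - 21*l^4 + 30*l^3
(4) = 7*a^5 - 61*a^3 + 21*a^2 + 40*a - 15
(5) = 4*r^2 - 4*r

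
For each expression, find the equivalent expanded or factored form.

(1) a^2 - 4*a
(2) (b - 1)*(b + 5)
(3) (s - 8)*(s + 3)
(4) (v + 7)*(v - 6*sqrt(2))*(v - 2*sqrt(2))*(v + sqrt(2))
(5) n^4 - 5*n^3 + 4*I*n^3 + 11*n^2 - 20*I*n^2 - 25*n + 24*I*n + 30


(1) = a*(a - 4)
(2) = b^2 + 4*b - 5
(3) = s^2 - 5*s - 24
(4) = v^4 - 7*sqrt(2)*v^3 + 7*v^3 - 49*sqrt(2)*v^2 + 8*v^2 + 24*sqrt(2)*v + 56*v + 168*sqrt(2)
(5) = (n - 3)*(n - 2)*(n - I)*(n + 5*I)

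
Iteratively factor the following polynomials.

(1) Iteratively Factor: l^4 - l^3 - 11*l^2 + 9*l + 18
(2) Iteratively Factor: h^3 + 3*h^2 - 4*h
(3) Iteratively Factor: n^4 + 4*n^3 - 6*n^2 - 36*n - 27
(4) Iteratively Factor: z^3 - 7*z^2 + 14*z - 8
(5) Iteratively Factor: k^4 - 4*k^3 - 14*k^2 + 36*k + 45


(1) = (l + 3)*(l^3 - 4*l^2 + l + 6) = (l + 1)*(l + 3)*(l^2 - 5*l + 6) = (l - 2)*(l + 1)*(l + 3)*(l - 3)
(2) = (h)*(h^2 + 3*h - 4) = h*(h + 4)*(h - 1)
(3) = (n + 1)*(n^3 + 3*n^2 - 9*n - 27) = (n + 1)*(n + 3)*(n^2 - 9) = (n + 1)*(n + 3)^2*(n - 3)
(4) = (z - 2)*(z^2 - 5*z + 4) = (z - 2)*(z - 1)*(z - 4)
(5) = (k - 3)*(k^3 - k^2 - 17*k - 15) = (k - 3)*(k + 3)*(k^2 - 4*k - 5) = (k - 3)*(k + 1)*(k + 3)*(k - 5)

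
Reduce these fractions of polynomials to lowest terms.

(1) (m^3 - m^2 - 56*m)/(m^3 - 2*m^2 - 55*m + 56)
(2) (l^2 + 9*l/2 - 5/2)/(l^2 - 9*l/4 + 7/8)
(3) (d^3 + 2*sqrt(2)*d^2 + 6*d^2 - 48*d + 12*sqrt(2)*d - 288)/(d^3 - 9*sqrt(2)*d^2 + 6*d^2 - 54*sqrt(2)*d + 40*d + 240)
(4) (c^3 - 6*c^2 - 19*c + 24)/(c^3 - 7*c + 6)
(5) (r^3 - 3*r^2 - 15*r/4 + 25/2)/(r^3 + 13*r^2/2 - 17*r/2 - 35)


(1) = m/(m - 1)
(2) = (4*l + 20)/(4*l - 7)
(3) = (d + 6*sqrt(2))/(d - 5*sqrt(2))
(4) = (c - 8)/(c - 2)
(5) = (2*r - 5)/(2*r + 14)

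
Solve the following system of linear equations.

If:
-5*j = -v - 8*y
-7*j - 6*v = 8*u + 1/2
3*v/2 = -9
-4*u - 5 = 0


Then:
j = 13/2
u = -5/4
v = -6
y = 77/16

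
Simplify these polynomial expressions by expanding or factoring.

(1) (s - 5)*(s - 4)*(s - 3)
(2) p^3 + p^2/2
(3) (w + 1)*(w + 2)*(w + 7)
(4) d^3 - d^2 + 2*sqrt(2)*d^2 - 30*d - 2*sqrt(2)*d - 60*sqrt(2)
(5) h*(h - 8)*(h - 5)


(1) = s^3 - 12*s^2 + 47*s - 60
(2) = p^2*(p + 1/2)
(3) = w^3 + 10*w^2 + 23*w + 14
(4) = (d - 6)*(d + 5)*(d + 2*sqrt(2))
(5) = h^3 - 13*h^2 + 40*h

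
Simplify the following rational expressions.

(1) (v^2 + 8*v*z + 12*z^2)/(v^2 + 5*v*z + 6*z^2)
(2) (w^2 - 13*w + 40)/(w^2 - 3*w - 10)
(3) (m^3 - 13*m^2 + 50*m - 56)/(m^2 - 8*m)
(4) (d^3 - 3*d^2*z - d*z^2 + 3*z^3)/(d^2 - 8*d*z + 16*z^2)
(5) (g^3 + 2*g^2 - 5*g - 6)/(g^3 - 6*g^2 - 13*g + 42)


(1) = (v + 6*z)/(v + 3*z)
(2) = (w - 8)/(w + 2)
(3) = (m^3 - 13*m^2 + 50*m - 56)/(m^2 - 8*m)
(4) = (d^3 - 3*d^2*z - d*z^2 + 3*z^3)/(d^2 - 8*d*z + 16*z^2)
(5) = (g + 1)/(g - 7)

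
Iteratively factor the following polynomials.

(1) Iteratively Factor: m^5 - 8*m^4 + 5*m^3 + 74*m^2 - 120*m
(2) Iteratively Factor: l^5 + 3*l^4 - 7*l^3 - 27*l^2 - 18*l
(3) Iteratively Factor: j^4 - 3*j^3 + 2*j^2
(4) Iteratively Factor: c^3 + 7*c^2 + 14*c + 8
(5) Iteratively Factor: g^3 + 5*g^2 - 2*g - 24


(1) = (m - 4)*(m^4 - 4*m^3 - 11*m^2 + 30*m) = m*(m - 4)*(m^3 - 4*m^2 - 11*m + 30) = m*(m - 4)*(m - 2)*(m^2 - 2*m - 15) = m*(m - 5)*(m - 4)*(m - 2)*(m + 3)
(2) = (l - 3)*(l^4 + 6*l^3 + 11*l^2 + 6*l) = (l - 3)*(l + 1)*(l^3 + 5*l^2 + 6*l) = (l - 3)*(l + 1)*(l + 2)*(l^2 + 3*l) = l*(l - 3)*(l + 1)*(l + 2)*(l + 3)
(3) = (j)*(j^3 - 3*j^2 + 2*j) = j^2*(j^2 - 3*j + 2) = j^2*(j - 2)*(j - 1)
(4) = (c + 2)*(c^2 + 5*c + 4) = (c + 1)*(c + 2)*(c + 4)
(5) = (g + 4)*(g^2 + g - 6) = (g - 2)*(g + 4)*(g + 3)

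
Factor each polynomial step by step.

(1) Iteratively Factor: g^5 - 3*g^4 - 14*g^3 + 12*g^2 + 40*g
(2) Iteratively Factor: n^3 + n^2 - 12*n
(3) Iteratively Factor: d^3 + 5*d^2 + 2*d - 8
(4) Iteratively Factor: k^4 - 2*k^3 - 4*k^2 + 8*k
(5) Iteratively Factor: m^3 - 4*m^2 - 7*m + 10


(1) = (g)*(g^4 - 3*g^3 - 14*g^2 + 12*g + 40) = g*(g - 2)*(g^3 - g^2 - 16*g - 20) = g*(g - 2)*(g + 2)*(g^2 - 3*g - 10) = g*(g - 2)*(g + 2)^2*(g - 5)
(2) = (n)*(n^2 + n - 12) = n*(n + 4)*(n - 3)
(3) = (d + 2)*(d^2 + 3*d - 4) = (d - 1)*(d + 2)*(d + 4)
(4) = (k - 2)*(k^3 - 4*k) = (k - 2)^2*(k^2 + 2*k) = (k - 2)^2*(k + 2)*(k)
(5) = (m - 1)*(m^2 - 3*m - 10) = (m - 5)*(m - 1)*(m + 2)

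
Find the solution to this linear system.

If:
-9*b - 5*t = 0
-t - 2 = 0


Then:
b = 10/9
t = -2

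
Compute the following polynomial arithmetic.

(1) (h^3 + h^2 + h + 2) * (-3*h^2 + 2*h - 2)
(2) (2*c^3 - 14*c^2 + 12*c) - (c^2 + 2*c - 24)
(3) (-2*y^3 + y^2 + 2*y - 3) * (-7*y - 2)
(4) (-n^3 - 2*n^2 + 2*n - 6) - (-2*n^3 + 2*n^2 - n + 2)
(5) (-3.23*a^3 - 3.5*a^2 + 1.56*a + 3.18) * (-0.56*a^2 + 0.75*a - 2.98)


(1) = -3*h^5 - h^4 - 3*h^3 - 6*h^2 + 2*h - 4
(2) = 2*c^3 - 15*c^2 + 10*c + 24
(3) = 14*y^4 - 3*y^3 - 16*y^2 + 17*y + 6
(4) = n^3 - 4*n^2 + 3*n - 8
(5) = 1.8088*a^5 - 0.4625*a^4 + 6.1268*a^3 + 9.8192*a^2 - 2.2638*a - 9.4764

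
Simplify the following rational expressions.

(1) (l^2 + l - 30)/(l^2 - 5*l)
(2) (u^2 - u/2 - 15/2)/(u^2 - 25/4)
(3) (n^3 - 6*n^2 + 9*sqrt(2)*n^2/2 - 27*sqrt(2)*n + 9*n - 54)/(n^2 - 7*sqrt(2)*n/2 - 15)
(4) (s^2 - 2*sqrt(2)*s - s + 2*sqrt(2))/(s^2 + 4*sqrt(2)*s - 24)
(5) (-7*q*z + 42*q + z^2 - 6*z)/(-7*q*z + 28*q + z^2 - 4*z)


(1) = (l + 6)/l
(2) = (2*u - 6)/(2*u - 5)
(3) = (4*n^2 + n*(-24 + 12*sqrt(2)) - 72*sqrt(2))/(4*n - 20*sqrt(2))
(4) = (s - 1)/(s + 6*sqrt(2))
(5) = (z - 6)/(z - 4)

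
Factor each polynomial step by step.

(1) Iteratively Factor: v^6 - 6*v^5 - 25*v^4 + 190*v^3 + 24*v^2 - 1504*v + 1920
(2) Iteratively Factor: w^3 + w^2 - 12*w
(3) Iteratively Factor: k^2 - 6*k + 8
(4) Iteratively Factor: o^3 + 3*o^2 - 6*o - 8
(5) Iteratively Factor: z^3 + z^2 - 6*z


(1) = (v + 4)*(v^5 - 10*v^4 + 15*v^3 + 130*v^2 - 496*v + 480) = (v - 5)*(v + 4)*(v^4 - 5*v^3 - 10*v^2 + 80*v - 96) = (v - 5)*(v - 2)*(v + 4)*(v^3 - 3*v^2 - 16*v + 48) = (v - 5)*(v - 3)*(v - 2)*(v + 4)*(v^2 - 16) = (v - 5)*(v - 3)*(v - 2)*(v + 4)^2*(v - 4)
(2) = (w)*(w^2 + w - 12) = w*(w + 4)*(w - 3)
(3) = (k - 4)*(k - 2)
(4) = (o - 2)*(o^2 + 5*o + 4) = (o - 2)*(o + 4)*(o + 1)
(5) = (z)*(z^2 + z - 6) = z*(z + 3)*(z - 2)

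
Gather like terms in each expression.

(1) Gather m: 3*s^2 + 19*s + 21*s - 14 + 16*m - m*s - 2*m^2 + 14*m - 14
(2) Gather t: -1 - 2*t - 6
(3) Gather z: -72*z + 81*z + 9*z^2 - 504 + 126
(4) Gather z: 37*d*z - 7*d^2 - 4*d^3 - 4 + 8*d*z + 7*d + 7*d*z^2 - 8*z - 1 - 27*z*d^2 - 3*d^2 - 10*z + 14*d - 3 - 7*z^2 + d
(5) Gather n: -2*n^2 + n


(1) = -2*m^2 + m*(30 - s) + 3*s^2 + 40*s - 28
(2) = -2*t - 7
(3) = 9*z^2 + 9*z - 378
(4) = -4*d^3 - 10*d^2 + 22*d + z^2*(7*d - 7) + z*(-27*d^2 + 45*d - 18) - 8
(5) = -2*n^2 + n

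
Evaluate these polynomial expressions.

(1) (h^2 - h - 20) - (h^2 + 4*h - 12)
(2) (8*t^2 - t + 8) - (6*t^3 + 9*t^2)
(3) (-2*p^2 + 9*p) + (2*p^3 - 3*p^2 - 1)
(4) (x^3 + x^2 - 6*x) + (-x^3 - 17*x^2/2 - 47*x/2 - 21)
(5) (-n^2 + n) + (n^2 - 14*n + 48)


(1) = -5*h - 8
(2) = -6*t^3 - t^2 - t + 8
(3) = 2*p^3 - 5*p^2 + 9*p - 1
(4) = -15*x^2/2 - 59*x/2 - 21
(5) = 48 - 13*n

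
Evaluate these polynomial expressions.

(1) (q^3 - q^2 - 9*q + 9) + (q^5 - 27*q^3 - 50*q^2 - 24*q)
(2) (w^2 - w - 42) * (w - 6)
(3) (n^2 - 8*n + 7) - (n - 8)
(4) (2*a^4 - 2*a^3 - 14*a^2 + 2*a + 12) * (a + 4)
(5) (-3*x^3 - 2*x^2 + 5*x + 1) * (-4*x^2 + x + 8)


(1) = q^5 - 26*q^3 - 51*q^2 - 33*q + 9
(2) = w^3 - 7*w^2 - 36*w + 252
(3) = n^2 - 9*n + 15
(4) = 2*a^5 + 6*a^4 - 22*a^3 - 54*a^2 + 20*a + 48
(5) = 12*x^5 + 5*x^4 - 46*x^3 - 15*x^2 + 41*x + 8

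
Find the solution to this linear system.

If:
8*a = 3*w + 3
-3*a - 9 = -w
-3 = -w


Then:
No Solution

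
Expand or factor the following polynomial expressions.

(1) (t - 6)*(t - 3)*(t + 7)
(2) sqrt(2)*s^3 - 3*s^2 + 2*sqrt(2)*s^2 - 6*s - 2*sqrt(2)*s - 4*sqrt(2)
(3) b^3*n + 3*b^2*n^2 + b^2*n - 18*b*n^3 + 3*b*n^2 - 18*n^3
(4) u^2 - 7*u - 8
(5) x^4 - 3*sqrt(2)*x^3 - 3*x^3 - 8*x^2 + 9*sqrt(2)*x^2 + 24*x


(1) = t^3 - 2*t^2 - 45*t + 126
(2) = (s + 2)*(s - 2*sqrt(2))*(sqrt(2)*s + 1)
(3) = (b - 3*n)*(b + 6*n)*(b*n + n)
(4) = (u - 8)*(u + 1)
(5) = x*(x - 3)*(x - 4*sqrt(2))*(x + sqrt(2))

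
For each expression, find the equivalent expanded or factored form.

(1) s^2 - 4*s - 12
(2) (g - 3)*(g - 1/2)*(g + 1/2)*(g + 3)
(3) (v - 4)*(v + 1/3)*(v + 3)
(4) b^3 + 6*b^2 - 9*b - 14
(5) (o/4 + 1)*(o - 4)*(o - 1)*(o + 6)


(1) = (s - 6)*(s + 2)
(2) = g^4 - 37*g^2/4 + 9/4
(3) = v^3 - 2*v^2/3 - 37*v/3 - 4
(4) = (b - 2)*(b + 1)*(b + 7)
(5) = o^4/4 + 5*o^3/4 - 11*o^2/2 - 20*o + 24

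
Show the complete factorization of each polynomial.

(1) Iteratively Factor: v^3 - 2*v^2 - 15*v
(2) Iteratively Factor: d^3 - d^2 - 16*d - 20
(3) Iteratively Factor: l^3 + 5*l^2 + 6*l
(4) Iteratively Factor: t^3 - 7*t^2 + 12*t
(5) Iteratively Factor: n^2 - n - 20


(1) = (v)*(v^2 - 2*v - 15) = v*(v + 3)*(v - 5)
(2) = (d + 2)*(d^2 - 3*d - 10) = (d + 2)^2*(d - 5)
(3) = (l + 3)*(l^2 + 2*l) = (l + 2)*(l + 3)*(l)
(4) = (t)*(t^2 - 7*t + 12) = t*(t - 3)*(t - 4)
(5) = (n - 5)*(n + 4)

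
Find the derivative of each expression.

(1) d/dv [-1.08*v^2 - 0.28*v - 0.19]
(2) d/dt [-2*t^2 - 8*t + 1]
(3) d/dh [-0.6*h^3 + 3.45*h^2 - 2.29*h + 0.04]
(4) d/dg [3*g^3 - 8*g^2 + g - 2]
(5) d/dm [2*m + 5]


(1) = -2.16*v - 0.28
(2) = -4*t - 8
(3) = -1.8*h^2 + 6.9*h - 2.29
(4) = 9*g^2 - 16*g + 1
(5) = 2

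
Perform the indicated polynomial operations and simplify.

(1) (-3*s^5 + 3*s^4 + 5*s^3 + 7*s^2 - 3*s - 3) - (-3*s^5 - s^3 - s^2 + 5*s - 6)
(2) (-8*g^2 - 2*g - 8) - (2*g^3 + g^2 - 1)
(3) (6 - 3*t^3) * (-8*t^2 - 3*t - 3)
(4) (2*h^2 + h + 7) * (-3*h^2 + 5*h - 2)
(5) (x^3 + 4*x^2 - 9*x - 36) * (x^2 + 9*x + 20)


(1) = 3*s^4 + 6*s^3 + 8*s^2 - 8*s + 3
(2) = -2*g^3 - 9*g^2 - 2*g - 7
(3) = 24*t^5 + 9*t^4 + 9*t^3 - 48*t^2 - 18*t - 18
(4) = -6*h^4 + 7*h^3 - 20*h^2 + 33*h - 14
(5) = x^5 + 13*x^4 + 47*x^3 - 37*x^2 - 504*x - 720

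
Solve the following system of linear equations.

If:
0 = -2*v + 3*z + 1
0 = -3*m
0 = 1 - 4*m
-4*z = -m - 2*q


Then:
No Solution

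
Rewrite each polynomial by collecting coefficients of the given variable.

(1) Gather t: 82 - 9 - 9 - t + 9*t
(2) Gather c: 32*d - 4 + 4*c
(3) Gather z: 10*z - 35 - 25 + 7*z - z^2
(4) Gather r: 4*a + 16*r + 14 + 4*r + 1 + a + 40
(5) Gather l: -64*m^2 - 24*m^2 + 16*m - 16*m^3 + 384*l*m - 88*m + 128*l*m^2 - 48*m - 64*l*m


(1) = 8*t + 64
(2) = 4*c + 32*d - 4
(3) = -z^2 + 17*z - 60
(4) = 5*a + 20*r + 55
(5) = l*(128*m^2 + 320*m) - 16*m^3 - 88*m^2 - 120*m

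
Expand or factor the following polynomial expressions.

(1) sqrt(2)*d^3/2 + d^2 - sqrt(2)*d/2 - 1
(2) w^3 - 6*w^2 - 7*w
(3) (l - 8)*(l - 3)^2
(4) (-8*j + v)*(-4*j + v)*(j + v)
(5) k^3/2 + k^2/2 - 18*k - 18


(1) = (d - 1)*(d + 1)*(sqrt(2)*d/2 + 1)
(2) = w*(w - 7)*(w + 1)
(3) = l^3 - 14*l^2 + 57*l - 72
(4) = 32*j^3 + 20*j^2*v - 11*j*v^2 + v^3
(5) = (k/2 + 1/2)*(k - 6)*(k + 6)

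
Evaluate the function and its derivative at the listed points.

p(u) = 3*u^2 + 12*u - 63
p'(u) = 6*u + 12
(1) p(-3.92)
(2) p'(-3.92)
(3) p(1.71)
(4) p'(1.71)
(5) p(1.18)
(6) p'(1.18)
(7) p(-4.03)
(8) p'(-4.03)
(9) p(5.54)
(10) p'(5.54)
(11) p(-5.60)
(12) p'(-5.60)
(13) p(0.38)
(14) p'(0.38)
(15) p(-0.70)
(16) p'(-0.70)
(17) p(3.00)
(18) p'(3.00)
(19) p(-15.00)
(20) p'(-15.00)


(1) = -63.94
(2) = -11.52
(3) = -33.71
(4) = 22.26
(5) = -44.66
(6) = 19.08
(7) = -62.64
(8) = -12.18
(9) = 95.55
(10) = 45.24
(11) = -36.12
(12) = -21.60
(13) = -58.01
(14) = 14.28
(15) = -69.93
(16) = 7.80
(17) = 0.00
(18) = 30.00
(19) = 432.00
(20) = -78.00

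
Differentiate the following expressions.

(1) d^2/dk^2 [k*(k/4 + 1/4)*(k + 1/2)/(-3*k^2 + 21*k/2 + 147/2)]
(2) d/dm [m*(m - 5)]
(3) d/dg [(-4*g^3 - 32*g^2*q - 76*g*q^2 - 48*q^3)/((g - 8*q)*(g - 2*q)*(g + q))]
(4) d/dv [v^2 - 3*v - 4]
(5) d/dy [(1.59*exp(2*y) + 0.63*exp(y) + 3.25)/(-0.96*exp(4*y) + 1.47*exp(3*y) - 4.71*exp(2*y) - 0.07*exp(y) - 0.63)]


(1) = 10*(-17*k^3 - 147*k^2 - 735*k - 343)/(3*(8*k^6 - 84*k^5 - 294*k^4 + 3773*k^3 + 7203*k^2 - 50421*k - 117649))
(2) = 2*m - 5
(3) = 4*q*(17*g^2 - 8*g*q - 232*q^2)/(g^4 - 20*g^3*q + 132*g^2*q^2 - 320*g*q^3 + 256*q^4)
(4) = 2*v - 3
(5) = (3.0528*exp(5*y) - 0.5229*exp(4*y) + 10.6278*exp(3*y) - 11.4765*exp(2*y) + 28.6116*exp(y) - 0.1694)*exp(y)/(0.9216*exp(8*y) - 2.8224*exp(7*y) + 11.2041*exp(6*y) - 13.713*exp(5*y) + 23.1879*exp(4*y) - 1.1928*exp(3*y) + 5.9395*exp(2*y) + 0.0882*exp(y) + 0.3969)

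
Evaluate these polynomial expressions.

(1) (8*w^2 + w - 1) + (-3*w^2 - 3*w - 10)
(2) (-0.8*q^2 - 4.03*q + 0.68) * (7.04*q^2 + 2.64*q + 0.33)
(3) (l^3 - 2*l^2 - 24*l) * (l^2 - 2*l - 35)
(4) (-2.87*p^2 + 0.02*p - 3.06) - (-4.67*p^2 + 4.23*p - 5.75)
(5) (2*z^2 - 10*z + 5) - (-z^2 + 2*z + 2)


(1) = 5*w^2 - 2*w - 11
(2) = -5.632*q^4 - 30.4832*q^3 - 6.116*q^2 + 0.4653*q + 0.2244
(3) = l^5 - 4*l^4 - 55*l^3 + 118*l^2 + 840*l
(4) = 1.8*p^2 - 4.21*p + 2.69
(5) = 3*z^2 - 12*z + 3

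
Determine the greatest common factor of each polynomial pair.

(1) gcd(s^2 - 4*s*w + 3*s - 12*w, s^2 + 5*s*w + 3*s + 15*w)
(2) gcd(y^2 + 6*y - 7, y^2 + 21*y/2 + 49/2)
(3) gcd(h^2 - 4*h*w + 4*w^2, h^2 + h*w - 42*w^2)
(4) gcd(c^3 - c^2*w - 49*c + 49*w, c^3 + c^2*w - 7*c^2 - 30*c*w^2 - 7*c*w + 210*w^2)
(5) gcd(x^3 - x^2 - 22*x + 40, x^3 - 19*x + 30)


(1) = s + 3
(2) = y + 7
(3) = 1
(4) = gcd((c - 7)*(c + 7)*(c - w), (c - 7)*(c - 5*w)*(c + 6*w)) = c - 7
(5) = x^2 + 3*x - 10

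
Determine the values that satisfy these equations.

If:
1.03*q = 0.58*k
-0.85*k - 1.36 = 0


Then:
k = -1.60
q = -0.90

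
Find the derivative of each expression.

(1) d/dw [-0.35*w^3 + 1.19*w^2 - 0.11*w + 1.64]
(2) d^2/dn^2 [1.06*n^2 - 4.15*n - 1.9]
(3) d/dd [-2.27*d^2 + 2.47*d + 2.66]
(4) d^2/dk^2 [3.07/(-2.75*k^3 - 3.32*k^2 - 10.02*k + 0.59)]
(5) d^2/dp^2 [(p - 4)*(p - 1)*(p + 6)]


(1) = -1.05*w^2 + 2.38*w - 0.11
(2) = 2.12000000000000
(3) = 2.47 - 4.54*d
(4) = ((50.655*k + 20.3848)*(2.75*k^3 + 3.32*k^2 + 10.02*k - 0.59) - 3.07*(8.25*k^2 + 6.64*k + 10.02)*(16.5*k^2 + 13.28*k + 20.04))/(2.75*k^3 + 3.32*k^2 + 10.02*k - 0.59)^3
(5) = 6*p + 2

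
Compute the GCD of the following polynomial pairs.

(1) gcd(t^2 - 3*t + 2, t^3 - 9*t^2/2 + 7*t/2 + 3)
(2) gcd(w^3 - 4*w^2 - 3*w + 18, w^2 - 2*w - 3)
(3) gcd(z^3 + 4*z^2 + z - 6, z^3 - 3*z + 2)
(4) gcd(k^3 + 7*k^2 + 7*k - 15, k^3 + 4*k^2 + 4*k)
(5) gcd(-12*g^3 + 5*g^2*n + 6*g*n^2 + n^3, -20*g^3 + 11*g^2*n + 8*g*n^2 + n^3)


(1) = t - 2
(2) = w - 3
(3) = z^2 + z - 2
(4) = gcd((k - 1)*(k + 3)*(k + 5), k*(k + 2)^2) = 1
(5) = 4*g^2 - 3*g*n - n^2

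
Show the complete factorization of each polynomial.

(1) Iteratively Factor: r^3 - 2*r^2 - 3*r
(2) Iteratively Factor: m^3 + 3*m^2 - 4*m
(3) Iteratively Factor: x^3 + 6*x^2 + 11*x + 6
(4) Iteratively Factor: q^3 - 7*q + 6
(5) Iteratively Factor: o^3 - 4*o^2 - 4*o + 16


(1) = (r)*(r^2 - 2*r - 3) = r*(r + 1)*(r - 3)
(2) = (m + 4)*(m^2 - m) = (m - 1)*(m + 4)*(m)
(3) = (x + 1)*(x^2 + 5*x + 6) = (x + 1)*(x + 2)*(x + 3)
(4) = (q - 2)*(q^2 + 2*q - 3) = (q - 2)*(q + 3)*(q - 1)
(5) = (o - 4)*(o^2 - 4) = (o - 4)*(o - 2)*(o + 2)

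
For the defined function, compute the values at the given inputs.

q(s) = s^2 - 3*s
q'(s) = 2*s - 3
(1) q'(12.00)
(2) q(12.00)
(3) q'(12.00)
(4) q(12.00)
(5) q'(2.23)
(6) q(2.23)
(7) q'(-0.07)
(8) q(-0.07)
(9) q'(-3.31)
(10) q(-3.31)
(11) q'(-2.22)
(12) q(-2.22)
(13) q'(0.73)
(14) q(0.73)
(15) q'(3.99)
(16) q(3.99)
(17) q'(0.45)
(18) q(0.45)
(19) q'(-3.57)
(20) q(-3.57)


(1) = 21.00
(2) = 108.00
(3) = 21.00
(4) = 108.00
(5) = 1.46
(6) = -1.72
(7) = -3.14
(8) = 0.21
(9) = -9.62
(10) = 20.89
(11) = -7.44
(12) = 11.59
(13) = -1.54
(14) = -1.66
(15) = 4.98
(16) = 3.95
(17) = -2.10
(18) = -1.15
(19) = -10.14
(20) = 23.45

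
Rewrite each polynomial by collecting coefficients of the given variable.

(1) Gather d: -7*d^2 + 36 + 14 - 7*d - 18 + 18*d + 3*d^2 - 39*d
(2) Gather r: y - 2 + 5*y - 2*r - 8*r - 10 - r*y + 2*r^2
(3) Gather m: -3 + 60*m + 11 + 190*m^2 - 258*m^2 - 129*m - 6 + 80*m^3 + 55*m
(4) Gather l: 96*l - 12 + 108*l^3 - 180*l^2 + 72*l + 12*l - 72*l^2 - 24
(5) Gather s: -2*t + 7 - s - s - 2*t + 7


(1) = -4*d^2 - 28*d + 32
(2) = 2*r^2 + r*(-y - 10) + 6*y - 12
(3) = 80*m^3 - 68*m^2 - 14*m + 2
(4) = 108*l^3 - 252*l^2 + 180*l - 36
(5) = -2*s - 4*t + 14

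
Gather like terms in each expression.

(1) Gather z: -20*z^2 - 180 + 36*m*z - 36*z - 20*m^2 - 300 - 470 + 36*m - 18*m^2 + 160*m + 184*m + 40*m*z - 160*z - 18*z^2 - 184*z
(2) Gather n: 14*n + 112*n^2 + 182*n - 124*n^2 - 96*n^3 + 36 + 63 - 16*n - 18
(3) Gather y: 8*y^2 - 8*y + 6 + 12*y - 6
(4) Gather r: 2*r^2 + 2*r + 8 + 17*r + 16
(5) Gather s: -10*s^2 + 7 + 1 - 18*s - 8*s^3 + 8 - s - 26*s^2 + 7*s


(1) = -38*m^2 + 380*m - 38*z^2 + z*(76*m - 380) - 950
(2) = -96*n^3 - 12*n^2 + 180*n + 81
(3) = 8*y^2 + 4*y
(4) = 2*r^2 + 19*r + 24
(5) = -8*s^3 - 36*s^2 - 12*s + 16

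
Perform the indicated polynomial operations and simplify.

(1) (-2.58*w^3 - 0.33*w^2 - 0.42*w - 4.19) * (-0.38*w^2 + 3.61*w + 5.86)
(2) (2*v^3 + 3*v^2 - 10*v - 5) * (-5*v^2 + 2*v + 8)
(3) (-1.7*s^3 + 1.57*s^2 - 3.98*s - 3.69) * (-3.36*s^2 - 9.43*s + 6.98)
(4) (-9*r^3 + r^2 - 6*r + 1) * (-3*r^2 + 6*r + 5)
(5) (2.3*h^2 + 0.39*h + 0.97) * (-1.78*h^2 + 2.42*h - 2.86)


(1) = 0.9804*w^5 - 9.1884*w^4 - 16.1505*w^3 - 1.8578*w^2 - 17.5871*w - 24.5534
(2) = -10*v^5 - 11*v^4 + 72*v^3 + 29*v^2 - 90*v - 40
(3) = 5.712*s^5 + 10.7558*s^4 - 13.2983*s^3 + 60.8884*s^2 + 7.0163*s - 25.7562
(4) = 27*r^5 - 57*r^4 - 21*r^3 - 34*r^2 - 24*r + 5
(5) = -4.094*h^4 + 4.8718*h^3 - 7.3608*h^2 + 1.232*h - 2.7742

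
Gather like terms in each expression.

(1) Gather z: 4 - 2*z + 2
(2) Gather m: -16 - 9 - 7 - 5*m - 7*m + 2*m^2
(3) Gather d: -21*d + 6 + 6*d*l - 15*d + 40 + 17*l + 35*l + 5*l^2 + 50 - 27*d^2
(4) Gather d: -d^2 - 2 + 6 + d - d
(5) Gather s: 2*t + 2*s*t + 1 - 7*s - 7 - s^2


(1) = 6 - 2*z
(2) = 2*m^2 - 12*m - 32
(3) = -27*d^2 + d*(6*l - 36) + 5*l^2 + 52*l + 96
(4) = 4 - d^2
(5) = -s^2 + s*(2*t - 7) + 2*t - 6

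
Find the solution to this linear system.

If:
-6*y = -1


Then:
y = 1/6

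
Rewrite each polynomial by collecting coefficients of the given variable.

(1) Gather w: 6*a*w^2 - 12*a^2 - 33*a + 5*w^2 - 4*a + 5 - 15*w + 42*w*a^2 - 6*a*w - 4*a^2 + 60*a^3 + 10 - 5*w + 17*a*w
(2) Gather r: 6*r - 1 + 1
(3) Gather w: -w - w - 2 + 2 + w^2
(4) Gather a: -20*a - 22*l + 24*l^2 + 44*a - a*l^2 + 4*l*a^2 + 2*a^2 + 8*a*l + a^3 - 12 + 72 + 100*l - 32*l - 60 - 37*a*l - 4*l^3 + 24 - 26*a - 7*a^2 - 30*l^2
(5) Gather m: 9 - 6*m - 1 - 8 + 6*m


(1) = 60*a^3 - 16*a^2 - 37*a + w^2*(6*a + 5) + w*(42*a^2 + 11*a - 20) + 15
(2) = 6*r
(3) = w^2 - 2*w
(4) = a^3 + a^2*(4*l - 5) + a*(-l^2 - 29*l - 2) - 4*l^3 - 6*l^2 + 46*l + 24
(5) = 0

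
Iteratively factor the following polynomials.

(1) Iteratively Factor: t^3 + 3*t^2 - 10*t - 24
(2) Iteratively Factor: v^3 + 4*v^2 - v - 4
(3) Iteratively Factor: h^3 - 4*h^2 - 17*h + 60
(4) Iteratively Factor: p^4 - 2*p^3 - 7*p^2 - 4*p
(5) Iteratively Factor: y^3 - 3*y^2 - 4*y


(1) = (t + 2)*(t^2 + t - 12) = (t + 2)*(t + 4)*(t - 3)
(2) = (v + 4)*(v^2 - 1) = (v + 1)*(v + 4)*(v - 1)
(3) = (h - 5)*(h^2 + h - 12) = (h - 5)*(h + 4)*(h - 3)
(4) = (p + 1)*(p^3 - 3*p^2 - 4*p) = (p + 1)^2*(p^2 - 4*p) = (p - 4)*(p + 1)^2*(p)
(5) = (y + 1)*(y^2 - 4*y) = (y - 4)*(y + 1)*(y)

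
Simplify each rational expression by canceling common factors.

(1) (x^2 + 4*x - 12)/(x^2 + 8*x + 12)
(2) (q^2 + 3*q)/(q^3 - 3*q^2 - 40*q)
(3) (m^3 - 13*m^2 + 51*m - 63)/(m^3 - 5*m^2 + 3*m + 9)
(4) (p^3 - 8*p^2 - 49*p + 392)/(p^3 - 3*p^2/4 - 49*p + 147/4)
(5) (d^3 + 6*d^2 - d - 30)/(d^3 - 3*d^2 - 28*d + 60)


(1) = (x - 2)/(x + 2)
(2) = (q + 3)/(q^2 - 3*q - 40)
(3) = (m - 7)/(m + 1)
(4) = (4*p - 32)/(4*p - 3)
(5) = (d + 3)/(d - 6)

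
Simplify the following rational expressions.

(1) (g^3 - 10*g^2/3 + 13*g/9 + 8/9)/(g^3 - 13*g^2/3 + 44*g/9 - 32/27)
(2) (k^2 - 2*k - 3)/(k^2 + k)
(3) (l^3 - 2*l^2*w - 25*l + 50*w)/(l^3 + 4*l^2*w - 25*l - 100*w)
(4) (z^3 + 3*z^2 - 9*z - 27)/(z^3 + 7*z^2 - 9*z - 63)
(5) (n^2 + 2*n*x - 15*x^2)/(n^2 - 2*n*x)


(1) = (9*g^2 - 6*g - 3)/(9*g^2 - 15*g + 4)
(2) = (k - 3)/k
(3) = (l - 2*w)/(l + 4*w)
(4) = (z + 3)/(z + 7)
(5) = (-n^2 - 2*n*x + 15*x^2)/(-n^2 + 2*n*x)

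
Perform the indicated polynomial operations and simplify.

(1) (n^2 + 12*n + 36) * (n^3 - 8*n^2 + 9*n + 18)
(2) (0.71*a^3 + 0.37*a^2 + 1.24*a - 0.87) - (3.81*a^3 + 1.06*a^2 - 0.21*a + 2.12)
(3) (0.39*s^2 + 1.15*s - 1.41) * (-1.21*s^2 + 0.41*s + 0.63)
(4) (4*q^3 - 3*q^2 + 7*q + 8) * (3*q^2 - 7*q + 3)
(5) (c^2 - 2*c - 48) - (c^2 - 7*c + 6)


(1) = n^5 + 4*n^4 - 51*n^3 - 162*n^2 + 540*n + 648
(2) = -3.1*a^3 - 0.69*a^2 + 1.45*a - 2.99
(3) = -0.4719*s^4 - 1.2316*s^3 + 2.4233*s^2 + 0.1464*s - 0.8883
(4) = 12*q^5 - 37*q^4 + 54*q^3 - 34*q^2 - 35*q + 24
(5) = 5*c - 54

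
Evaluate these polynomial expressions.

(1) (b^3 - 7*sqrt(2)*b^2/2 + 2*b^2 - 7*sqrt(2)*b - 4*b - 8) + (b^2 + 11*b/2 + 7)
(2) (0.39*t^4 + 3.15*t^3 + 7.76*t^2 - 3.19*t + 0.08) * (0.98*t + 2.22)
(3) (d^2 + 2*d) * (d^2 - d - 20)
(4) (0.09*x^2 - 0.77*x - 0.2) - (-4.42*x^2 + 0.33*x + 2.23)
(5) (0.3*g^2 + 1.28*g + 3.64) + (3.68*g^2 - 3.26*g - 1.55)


(1) = b^3 - 7*sqrt(2)*b^2/2 + 3*b^2 - 7*sqrt(2)*b + 3*b/2 - 1
(2) = 0.3822*t^5 + 3.9528*t^4 + 14.5978*t^3 + 14.101*t^2 - 7.0034*t + 0.1776
(3) = d^4 + d^3 - 22*d^2 - 40*d
(4) = 4.51*x^2 - 1.1*x - 2.43
(5) = 3.98*g^2 - 1.98*g + 2.09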